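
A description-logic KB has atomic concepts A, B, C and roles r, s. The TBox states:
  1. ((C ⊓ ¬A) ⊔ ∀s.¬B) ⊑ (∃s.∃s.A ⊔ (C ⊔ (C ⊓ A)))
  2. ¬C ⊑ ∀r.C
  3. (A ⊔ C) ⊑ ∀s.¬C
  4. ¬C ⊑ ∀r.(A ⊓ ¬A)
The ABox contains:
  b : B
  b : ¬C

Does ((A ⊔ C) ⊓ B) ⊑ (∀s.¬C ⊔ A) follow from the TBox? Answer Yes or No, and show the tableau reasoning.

Yes

1. ((A ⊔ C) ⊓ B) ⊑ (∀s.¬C ⊔ A)  ⇔  (((A ⊔ C) ⊓ B) ⊓ (∃s.C ⊓ ¬A)) unsat w.r.t. T
   all branches close; clash {C, ¬C} at an ∃-successor
2. Hence ((A ⊔ C) ⊓ B) ⊑ (∀s.¬C ⊔ A): entailed.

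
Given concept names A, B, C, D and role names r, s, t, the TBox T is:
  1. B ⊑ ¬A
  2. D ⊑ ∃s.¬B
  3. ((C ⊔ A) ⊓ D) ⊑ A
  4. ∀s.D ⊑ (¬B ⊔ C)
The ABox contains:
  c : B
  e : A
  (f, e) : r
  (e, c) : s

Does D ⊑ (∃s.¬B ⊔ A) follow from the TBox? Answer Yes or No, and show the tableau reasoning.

1. D ⊑ (∃s.¬B ⊔ A)  ⇔  (D ⊓ (∀s.B ⊓ ¬A)) unsat w.r.t. T
   all branches close; clash {A, ¬A} at x₀
2. Hence D ⊑ (∃s.¬B ⊔ A): entailed.

Yes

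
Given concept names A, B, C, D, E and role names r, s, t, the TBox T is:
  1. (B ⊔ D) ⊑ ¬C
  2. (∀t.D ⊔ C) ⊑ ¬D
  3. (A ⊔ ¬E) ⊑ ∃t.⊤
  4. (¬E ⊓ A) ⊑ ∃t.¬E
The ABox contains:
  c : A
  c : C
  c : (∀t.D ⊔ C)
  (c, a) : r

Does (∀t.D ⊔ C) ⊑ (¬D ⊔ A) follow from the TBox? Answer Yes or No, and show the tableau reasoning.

Yes

1. (∀t.D ⊔ C) ⊑ (¬D ⊔ A)  ⇔  ((∀t.D ⊔ C) ⊓ (D ⊓ ¬A)) unsat w.r.t. T
   all branches close; clash {C, ¬C} at x₀
2. Hence (∀t.D ⊔ C) ⊑ (¬D ⊔ A): entailed.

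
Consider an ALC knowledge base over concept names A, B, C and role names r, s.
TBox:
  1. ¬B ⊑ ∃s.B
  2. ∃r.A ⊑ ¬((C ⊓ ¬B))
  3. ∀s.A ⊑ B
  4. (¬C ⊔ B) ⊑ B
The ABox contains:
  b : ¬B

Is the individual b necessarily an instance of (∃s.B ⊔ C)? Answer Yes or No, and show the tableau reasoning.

Yes

1. b : (∃s.B ⊔ C)?  L(b) = {¬B} ∪ {(∀s.¬B ⊓ ¬C)}
   clash {B, ¬B} at b — b ∈ (∃s.B ⊔ C)
2. Hence b : (∃s.B ⊔ C): entailed.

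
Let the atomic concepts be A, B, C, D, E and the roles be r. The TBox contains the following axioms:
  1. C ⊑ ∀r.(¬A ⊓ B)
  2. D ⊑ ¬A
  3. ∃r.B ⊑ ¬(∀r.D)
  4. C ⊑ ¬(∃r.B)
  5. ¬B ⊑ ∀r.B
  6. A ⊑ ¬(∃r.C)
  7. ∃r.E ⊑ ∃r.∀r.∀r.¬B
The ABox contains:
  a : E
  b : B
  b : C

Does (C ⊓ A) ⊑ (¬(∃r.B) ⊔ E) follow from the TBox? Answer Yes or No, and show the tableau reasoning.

1. (C ⊓ A) ⊑ (¬(∃r.B) ⊔ E)  ⇔  ((C ⊓ A) ⊓ (∃r.B ⊓ ¬E)) unsat w.r.t. T
   all branches close; clash {A, ¬A} at x₀
2. Hence (C ⊓ A) ⊑ (¬(∃r.B) ⊔ E): entailed.

Yes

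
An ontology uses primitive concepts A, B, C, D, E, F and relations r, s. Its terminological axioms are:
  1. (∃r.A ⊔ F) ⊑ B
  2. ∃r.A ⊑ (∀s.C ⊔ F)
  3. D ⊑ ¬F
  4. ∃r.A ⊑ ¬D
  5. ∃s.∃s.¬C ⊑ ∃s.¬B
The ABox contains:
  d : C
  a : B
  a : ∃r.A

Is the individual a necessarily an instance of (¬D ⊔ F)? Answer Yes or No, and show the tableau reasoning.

1. a : (¬D ⊔ F)?  L(a) = {B, ∃r.A} ∪ {(D ⊓ ¬F)}
   clash {F, ¬F} at a — a ∈ (¬D ⊔ F)
2. Hence a : (¬D ⊔ F): entailed.

Yes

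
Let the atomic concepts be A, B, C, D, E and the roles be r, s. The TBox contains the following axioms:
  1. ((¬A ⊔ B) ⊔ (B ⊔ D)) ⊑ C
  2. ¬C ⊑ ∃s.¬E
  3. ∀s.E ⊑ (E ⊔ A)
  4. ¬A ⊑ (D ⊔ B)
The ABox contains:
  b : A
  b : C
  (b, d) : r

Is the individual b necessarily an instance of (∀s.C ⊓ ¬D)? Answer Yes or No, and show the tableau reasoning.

No

1. b : (∀s.C ⊓ ¬D)?  L(b) = {A, C} ∪ {(∃s.¬C ⊔ D)}
   open: L(b) ⊇ {A, C, ∃s.¬C, ∃s.¬E} (+ ∃-successors) — b ∉ (∀s.C ⊓ ¬D) possible
2. Hence b : (∀s.C ⊓ ¬D): not entailed.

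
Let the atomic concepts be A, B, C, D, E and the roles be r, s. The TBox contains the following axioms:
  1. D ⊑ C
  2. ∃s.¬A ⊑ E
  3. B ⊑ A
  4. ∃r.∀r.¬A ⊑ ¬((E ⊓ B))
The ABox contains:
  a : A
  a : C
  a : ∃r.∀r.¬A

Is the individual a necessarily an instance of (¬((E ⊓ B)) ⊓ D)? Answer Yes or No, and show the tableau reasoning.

1. a : (¬((E ⊓ B)) ⊓ D)?  L(a) = {A, C, ∃r.∀r.¬A} ∪ {((E ⊓ B) ⊔ ¬D)}
   apply at a: ∃r.∀r.¬A⊑¬((E ⊓ B))
   open: L(a) ⊇ {A, C, ¬D, ¬E, ∀s.A, …} (+ ∃-successors) — a ∉ (¬((E ⊓ B)) ⊓ D) possible
2. Hence a : (¬((E ⊓ B)) ⊓ D): not entailed.

No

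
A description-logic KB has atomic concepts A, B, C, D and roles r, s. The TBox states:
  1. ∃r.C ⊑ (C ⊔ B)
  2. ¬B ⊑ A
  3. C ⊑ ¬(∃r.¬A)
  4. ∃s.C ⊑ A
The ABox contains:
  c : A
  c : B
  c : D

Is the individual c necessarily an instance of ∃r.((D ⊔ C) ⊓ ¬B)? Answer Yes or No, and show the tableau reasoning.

1. c : ∃r.((D ⊔ C) ⊓ ¬B)?  L(c) = {A, B, D} ∪ {∀r.((¬D ⊓ ¬C) ⊔ B)}
   open: L(c) ⊇ {A, B, D, ¬C, ∀r.((¬D ⊓ ¬C) ⊔ B), …} — c ∉ ∃r.((D ⊔ C) ⊓ ¬B) possible
2. Hence c : ∃r.((D ⊔ C) ⊓ ¬B): not entailed.

No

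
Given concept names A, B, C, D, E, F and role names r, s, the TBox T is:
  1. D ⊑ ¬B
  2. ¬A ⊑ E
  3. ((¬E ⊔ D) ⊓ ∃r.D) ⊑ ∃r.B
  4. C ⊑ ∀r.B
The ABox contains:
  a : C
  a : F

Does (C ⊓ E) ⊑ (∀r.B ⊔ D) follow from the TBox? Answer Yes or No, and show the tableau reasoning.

Yes

1. (C ⊓ E) ⊑ (∀r.B ⊔ D)  ⇔  ((C ⊓ E) ⊓ (∃r.¬B ⊓ ¬D)) unsat w.r.t. T
   all branches close; clash {B, ¬B} at an ∃-successor
2. Hence (C ⊓ E) ⊑ (∀r.B ⊔ D): entailed.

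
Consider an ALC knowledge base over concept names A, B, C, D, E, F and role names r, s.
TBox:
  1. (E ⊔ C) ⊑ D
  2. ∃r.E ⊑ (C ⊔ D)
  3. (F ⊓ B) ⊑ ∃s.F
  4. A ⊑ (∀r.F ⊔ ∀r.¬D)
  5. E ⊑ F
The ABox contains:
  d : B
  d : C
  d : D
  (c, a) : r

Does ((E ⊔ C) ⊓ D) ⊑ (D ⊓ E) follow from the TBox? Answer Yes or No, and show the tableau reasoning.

1. ((E ⊔ C) ⊓ D) ⊑ (D ⊓ E)  ⇔  (((E ⊔ C) ⊓ D) ⊓ (¬D ⊔ ¬E)) unsat w.r.t. T
   open: L(x₀) ⊇ {C, D, ¬A, ¬E, ¬F, …}
2. Hence ((E ⊔ C) ⊓ D) ⊑ (D ⊓ E): not entailed.

No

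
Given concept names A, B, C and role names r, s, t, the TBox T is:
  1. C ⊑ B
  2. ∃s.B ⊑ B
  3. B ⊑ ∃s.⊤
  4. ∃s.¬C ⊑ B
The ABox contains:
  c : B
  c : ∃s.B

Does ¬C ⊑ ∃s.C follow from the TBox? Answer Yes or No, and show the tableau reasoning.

No

1. ¬C ⊑ ∃s.C  ⇔  (¬C ⊓ ∀s.¬C) unsat w.r.t. T
   open: L(x₀) ⊇ {¬B, ¬C, ∀s.C, ∀s.¬B, ∀s.¬C}
2. Hence ¬C ⊑ ∃s.C: not entailed.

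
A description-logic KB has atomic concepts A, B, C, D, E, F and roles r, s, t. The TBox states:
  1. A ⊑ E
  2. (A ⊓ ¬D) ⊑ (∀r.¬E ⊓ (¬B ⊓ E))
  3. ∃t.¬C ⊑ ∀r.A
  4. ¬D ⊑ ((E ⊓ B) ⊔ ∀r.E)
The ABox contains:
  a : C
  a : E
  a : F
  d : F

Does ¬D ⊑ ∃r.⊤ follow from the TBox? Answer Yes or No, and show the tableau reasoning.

1. ¬D ⊑ ∃r.⊤  ⇔  (¬D ⊓ ∀r.⊥) unsat w.r.t. T
   apply at x₀: ¬D⊑((E ⊓ B) ⊔ ∀r.E)
   open: L(x₀) ⊇ {B, E, ¬A, ¬D, ∀r.⊥, …}
2. Hence ¬D ⊑ ∃r.⊤: not entailed.

No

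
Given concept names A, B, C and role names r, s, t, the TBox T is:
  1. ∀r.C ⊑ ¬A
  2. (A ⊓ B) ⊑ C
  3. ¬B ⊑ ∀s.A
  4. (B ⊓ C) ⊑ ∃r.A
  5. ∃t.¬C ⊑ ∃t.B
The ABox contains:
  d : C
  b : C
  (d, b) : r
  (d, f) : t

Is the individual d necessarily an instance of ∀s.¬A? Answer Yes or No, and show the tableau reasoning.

No

1. d : ∀s.¬A?  L(d) = {C} ∪ {∃s.A}
   open: L(d) ⊇ {B, C, ∀t.C, ∃r.A, ∃r.¬C, …} (+ ∃-successors) — d ∉ ∀s.¬A possible
2. Hence d : ∀s.¬A: not entailed.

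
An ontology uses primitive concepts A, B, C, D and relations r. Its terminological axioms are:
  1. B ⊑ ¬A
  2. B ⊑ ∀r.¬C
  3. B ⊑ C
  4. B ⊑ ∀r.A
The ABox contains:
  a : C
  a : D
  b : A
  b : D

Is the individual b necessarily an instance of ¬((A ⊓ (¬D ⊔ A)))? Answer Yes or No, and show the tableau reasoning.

1. b : ¬((A ⊓ (¬D ⊔ A)))?  L(b) = {A, D} ∪ {(A ⊓ (¬D ⊔ A))}
   open: L(b) ⊇ {A, D, ¬B} — b ∉ ¬((A ⊓ (¬D ⊔ A))) possible
2. Hence b : ¬((A ⊓ (¬D ⊔ A))): not entailed.

No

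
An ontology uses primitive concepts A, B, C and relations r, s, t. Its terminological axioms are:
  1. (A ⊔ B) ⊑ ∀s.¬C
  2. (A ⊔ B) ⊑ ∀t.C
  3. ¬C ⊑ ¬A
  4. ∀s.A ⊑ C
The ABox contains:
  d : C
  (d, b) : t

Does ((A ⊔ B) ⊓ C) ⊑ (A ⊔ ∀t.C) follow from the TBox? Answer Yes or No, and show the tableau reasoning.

1. ((A ⊔ B) ⊓ C) ⊑ (A ⊔ ∀t.C)  ⇔  (((A ⊔ B) ⊓ C) ⊓ (¬A ⊓ ∃t.¬C)) unsat w.r.t. T
   all branches close; clash {C, ¬C} at an ∃-successor
2. Hence ((A ⊔ B) ⊓ C) ⊑ (A ⊔ ∀t.C): entailed.

Yes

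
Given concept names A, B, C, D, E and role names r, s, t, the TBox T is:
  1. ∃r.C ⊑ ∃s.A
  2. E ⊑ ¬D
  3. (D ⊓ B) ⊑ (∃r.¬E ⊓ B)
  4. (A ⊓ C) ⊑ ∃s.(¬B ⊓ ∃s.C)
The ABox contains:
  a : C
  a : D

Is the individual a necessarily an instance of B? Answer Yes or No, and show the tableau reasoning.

1. a : B?  L(a) = {C, D} ∪ {¬B}
   open: L(a) ⊇ {C, D, ¬A, ¬B, ¬E, …} — a ∉ B possible
2. Hence a : B: not entailed.

No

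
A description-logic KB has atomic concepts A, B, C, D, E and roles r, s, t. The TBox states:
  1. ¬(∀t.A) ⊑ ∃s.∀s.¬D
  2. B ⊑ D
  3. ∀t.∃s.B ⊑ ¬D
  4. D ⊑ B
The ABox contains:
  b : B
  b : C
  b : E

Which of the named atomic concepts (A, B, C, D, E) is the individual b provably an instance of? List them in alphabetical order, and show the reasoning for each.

1. b : A?  L(b) = {B, C, E} ∪ {¬A}
   apply at b: B⊑D
   open: L(b) ⊇ {B, C, D, E, ¬A, …} (+ ∃-successors) — b ∉ A possible
2. b : B?  L(b) = {B, C, E} ∪ {¬B}
   clash {B, ¬B} at b — b ∈ B
3. b : C?  L(b) = {B, C, E} ∪ {¬C}
   clash {C, ¬C} at b — b ∈ C
4. b : D?  L(b) = {B, C, E} ∪ {¬D}
   clash {D, ¬D} at b — b ∈ D
5. b : E?  L(b) = {B, C, E} ∪ {¬E}
   clash {E, ¬E} at b — b ∈ E
6. Entailed for b: {B, C, D, E}

{B, C, D, E}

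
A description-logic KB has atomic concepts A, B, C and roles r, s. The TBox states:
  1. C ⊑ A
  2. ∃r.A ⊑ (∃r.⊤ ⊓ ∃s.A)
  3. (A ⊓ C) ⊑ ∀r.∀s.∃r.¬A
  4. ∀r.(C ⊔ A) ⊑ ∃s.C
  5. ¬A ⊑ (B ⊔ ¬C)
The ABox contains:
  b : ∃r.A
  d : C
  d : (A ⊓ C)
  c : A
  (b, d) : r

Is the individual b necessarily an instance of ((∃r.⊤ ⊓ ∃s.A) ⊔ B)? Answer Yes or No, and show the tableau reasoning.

Yes

1. b : ((∃r.⊤ ⊓ ∃s.A) ⊔ B)?  L(b) = {∃r.A} ∪ {((∀r.⊥ ⊔ ∀s.¬A) ⊓ ¬B)}
   clash {A, ¬A} at an ∃-successor — b ∈ ((∃r.⊤ ⊓ ∃s.A) ⊔ B)
2. Hence b : ((∃r.⊤ ⊓ ∃s.A) ⊔ B): entailed.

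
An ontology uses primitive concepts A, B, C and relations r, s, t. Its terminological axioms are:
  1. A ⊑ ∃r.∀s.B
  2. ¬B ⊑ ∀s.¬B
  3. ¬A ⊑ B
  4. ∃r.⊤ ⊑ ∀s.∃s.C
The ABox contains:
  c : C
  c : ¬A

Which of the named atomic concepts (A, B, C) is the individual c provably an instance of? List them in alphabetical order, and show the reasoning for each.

1. c : A?  L(c) = {C, ¬A} ∪ {¬A}
   apply at c: ¬A⊑B
   open: L(c) ⊇ {B, C, ¬A, ∀r.⊥} — c ∉ A possible
2. c : B?  L(c) = {C, ¬A} ∪ {¬B}
   clash {B, ¬B} at c — c ∈ B
3. c : C?  L(c) = {C, ¬A} ∪ {¬C}
   clash {C, ¬C} at c — c ∈ C
4. Entailed for c: {B, C}

{B, C}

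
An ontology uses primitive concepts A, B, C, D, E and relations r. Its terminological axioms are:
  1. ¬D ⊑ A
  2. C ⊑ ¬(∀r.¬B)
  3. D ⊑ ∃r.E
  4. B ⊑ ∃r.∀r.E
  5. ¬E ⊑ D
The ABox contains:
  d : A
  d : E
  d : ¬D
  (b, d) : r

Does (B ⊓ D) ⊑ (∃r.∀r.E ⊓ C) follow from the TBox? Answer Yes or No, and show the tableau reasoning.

No

1. (B ⊓ D) ⊑ (∃r.∀r.E ⊓ C)  ⇔  ((B ⊓ D) ⊓ (∀r.∃r.¬E ⊔ ¬C)) unsat w.r.t. T
   apply at x₀: D⊑∃r.E; B⊑∃r.∀r.E
   open: L(x₀) ⊇ {B, D, ¬C, ∃r.E, ∃r.∀r.E} (+ ∃-successors)
2. Hence (B ⊓ D) ⊑ (∃r.∀r.E ⊓ C): not entailed.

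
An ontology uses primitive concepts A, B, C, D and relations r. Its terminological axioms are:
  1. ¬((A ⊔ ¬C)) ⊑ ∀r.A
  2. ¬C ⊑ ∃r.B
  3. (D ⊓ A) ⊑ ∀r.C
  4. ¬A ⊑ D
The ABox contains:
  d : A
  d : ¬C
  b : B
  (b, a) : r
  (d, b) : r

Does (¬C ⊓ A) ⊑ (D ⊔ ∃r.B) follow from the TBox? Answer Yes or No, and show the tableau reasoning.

1. (¬C ⊓ A) ⊑ (D ⊔ ∃r.B)  ⇔  ((¬C ⊓ A) ⊓ (¬D ⊓ ∀r.¬B)) unsat w.r.t. T
   all branches close; clash {B, ¬B} at an ∃-successor
2. Hence (¬C ⊓ A) ⊑ (D ⊔ ∃r.B): entailed.

Yes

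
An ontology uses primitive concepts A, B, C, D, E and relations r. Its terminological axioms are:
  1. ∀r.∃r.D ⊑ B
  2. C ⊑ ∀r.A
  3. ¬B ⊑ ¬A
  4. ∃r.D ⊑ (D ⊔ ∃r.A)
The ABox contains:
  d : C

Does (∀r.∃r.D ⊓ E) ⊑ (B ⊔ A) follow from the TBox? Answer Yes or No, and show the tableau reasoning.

1. (∀r.∃r.D ⊓ E) ⊑ (B ⊔ A)  ⇔  ((∀r.∃r.D ⊓ E) ⊓ (¬B ⊓ ¬A)) unsat w.r.t. T
   all branches close; clash {B, ¬B} at x₀
2. Hence (∀r.∃r.D ⊓ E) ⊑ (B ⊔ A): entailed.

Yes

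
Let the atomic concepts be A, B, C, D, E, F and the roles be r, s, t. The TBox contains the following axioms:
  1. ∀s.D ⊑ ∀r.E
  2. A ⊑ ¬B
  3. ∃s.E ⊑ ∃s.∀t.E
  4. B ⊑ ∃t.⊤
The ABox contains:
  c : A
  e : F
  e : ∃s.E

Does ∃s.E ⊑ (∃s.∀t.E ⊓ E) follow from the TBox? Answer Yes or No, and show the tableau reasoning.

1. ∃s.E ⊑ (∃s.∀t.E ⊓ E)  ⇔  (∃s.E ⊓ (∀s.∃t.¬E ⊔ ¬E)) unsat w.r.t. T
   apply at x₀: ∃s.E⊑∃s.∀t.E
   open: L(x₀) ⊇ {¬A, ¬B, ¬E, ∃s.E, ∃s.¬D, …} (+ ∃-successors)
2. Hence ∃s.E ⊑ (∃s.∀t.E ⊓ E): not entailed.

No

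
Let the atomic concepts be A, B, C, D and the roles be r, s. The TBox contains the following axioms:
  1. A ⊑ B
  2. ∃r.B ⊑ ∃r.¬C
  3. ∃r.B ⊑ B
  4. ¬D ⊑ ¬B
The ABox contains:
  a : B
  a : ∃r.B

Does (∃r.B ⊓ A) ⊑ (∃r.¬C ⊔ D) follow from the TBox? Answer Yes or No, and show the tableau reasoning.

1. (∃r.B ⊓ A) ⊑ (∃r.¬C ⊔ D)  ⇔  ((∃r.B ⊓ A) ⊓ (∀r.C ⊓ ¬D)) unsat w.r.t. T
   all branches close; clash {B, ¬B} at x₀
2. Hence (∃r.B ⊓ A) ⊑ (∃r.¬C ⊔ D): entailed.

Yes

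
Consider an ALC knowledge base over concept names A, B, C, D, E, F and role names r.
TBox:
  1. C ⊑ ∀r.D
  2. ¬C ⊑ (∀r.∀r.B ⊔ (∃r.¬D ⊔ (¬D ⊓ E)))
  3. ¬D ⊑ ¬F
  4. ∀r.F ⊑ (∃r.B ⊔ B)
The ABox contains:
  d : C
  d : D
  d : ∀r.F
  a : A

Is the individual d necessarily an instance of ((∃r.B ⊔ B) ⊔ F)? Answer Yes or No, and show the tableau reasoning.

Yes

1. d : ((∃r.B ⊔ B) ⊔ F)?  L(d) = {C, D, ∀r.F} ∪ {((∀r.¬B ⊓ ¬B) ⊓ ¬F)}
   clash {B, ¬B} at d — d ∈ ((∃r.B ⊔ B) ⊔ F)
2. Hence d : ((∃r.B ⊔ B) ⊔ F): entailed.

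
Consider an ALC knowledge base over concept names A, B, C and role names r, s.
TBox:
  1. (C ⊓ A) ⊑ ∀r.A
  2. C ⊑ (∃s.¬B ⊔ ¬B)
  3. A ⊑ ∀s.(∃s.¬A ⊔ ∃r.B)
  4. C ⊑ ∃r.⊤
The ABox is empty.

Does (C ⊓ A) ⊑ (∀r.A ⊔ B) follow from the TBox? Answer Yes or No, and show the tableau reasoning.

Yes

1. (C ⊓ A) ⊑ (∀r.A ⊔ B)  ⇔  ((C ⊓ A) ⊓ (∃r.¬A ⊓ ¬B)) unsat w.r.t. T
   all branches close; clash {A, ¬A} at an ∃-successor
2. Hence (C ⊓ A) ⊑ (∀r.A ⊔ B): entailed.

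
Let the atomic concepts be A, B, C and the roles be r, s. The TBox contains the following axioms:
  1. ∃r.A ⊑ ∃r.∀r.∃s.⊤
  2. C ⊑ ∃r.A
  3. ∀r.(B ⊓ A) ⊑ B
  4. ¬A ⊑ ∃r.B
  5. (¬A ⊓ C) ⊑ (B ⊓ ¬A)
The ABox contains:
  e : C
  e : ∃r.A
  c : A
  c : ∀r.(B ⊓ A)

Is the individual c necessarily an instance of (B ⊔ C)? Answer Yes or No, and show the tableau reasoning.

1. c : (B ⊔ C)?  L(c) = {A, ∀r.(B ⊓ A)} ∪ {(¬B ⊓ ¬C)}
   clash {A, ¬A} at c — c ∈ (B ⊔ C)
2. Hence c : (B ⊔ C): entailed.

Yes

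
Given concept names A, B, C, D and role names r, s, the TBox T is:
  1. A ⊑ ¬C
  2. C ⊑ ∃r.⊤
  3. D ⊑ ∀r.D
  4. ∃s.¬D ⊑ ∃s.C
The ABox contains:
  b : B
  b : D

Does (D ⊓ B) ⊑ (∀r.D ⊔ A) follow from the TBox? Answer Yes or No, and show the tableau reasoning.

Yes

1. (D ⊓ B) ⊑ (∀r.D ⊔ A)  ⇔  ((D ⊓ B) ⊓ (∃r.¬D ⊓ ¬A)) unsat w.r.t. T
   all branches close; clash {D, ¬D} at an ∃-successor
2. Hence (D ⊓ B) ⊑ (∀r.D ⊔ A): entailed.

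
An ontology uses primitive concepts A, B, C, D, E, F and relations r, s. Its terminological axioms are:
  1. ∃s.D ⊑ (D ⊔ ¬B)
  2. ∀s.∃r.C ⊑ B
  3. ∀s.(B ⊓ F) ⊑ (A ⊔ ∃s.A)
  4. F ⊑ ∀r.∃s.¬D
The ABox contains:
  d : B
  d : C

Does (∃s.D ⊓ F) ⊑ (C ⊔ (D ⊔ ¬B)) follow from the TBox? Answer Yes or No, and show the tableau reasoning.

Yes

1. (∃s.D ⊓ F) ⊑ (C ⊔ (D ⊔ ¬B))  ⇔  ((∃s.D ⊓ F) ⊓ (¬C ⊓ (¬D ⊓ B))) unsat w.r.t. T
   all branches close; clash {B, ¬B} at x₀
2. Hence (∃s.D ⊓ F) ⊑ (C ⊔ (D ⊔ ¬B)): entailed.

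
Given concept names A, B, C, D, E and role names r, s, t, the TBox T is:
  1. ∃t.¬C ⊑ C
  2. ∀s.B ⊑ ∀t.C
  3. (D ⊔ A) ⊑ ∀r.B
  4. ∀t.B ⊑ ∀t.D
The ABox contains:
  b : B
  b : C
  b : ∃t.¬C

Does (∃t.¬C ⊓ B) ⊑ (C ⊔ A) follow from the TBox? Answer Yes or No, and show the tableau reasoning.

1. (∃t.¬C ⊓ B) ⊑ (C ⊔ A)  ⇔  ((∃t.¬C ⊓ B) ⊓ (¬C ⊓ ¬A)) unsat w.r.t. T
   all branches close; clash {C, ¬C} at x₀
2. Hence (∃t.¬C ⊓ B) ⊑ (C ⊔ A): entailed.

Yes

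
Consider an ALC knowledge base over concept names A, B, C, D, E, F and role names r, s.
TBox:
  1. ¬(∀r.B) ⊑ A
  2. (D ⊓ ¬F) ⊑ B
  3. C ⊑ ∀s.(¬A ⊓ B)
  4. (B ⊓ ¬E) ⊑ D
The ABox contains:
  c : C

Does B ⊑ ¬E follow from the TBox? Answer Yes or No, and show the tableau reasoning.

No

1. B ⊑ ¬E  ⇔  (B ⊓ E) unsat w.r.t. T
   open: L(x₀) ⊇ {B, E, ¬C, ∀r.B}
2. Hence B ⊑ ¬E: not entailed.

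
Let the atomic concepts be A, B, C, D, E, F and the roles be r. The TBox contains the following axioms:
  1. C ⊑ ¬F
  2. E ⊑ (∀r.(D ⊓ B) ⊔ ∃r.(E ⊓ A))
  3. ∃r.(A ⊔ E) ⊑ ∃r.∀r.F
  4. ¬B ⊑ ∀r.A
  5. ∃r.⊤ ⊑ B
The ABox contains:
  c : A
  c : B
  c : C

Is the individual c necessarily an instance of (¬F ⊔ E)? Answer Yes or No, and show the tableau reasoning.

1. c : (¬F ⊔ E)?  L(c) = {A, B, C} ∪ {(F ⊓ ¬E)}
   clash {F, ¬F} at c — c ∈ (¬F ⊔ E)
2. Hence c : (¬F ⊔ E): entailed.

Yes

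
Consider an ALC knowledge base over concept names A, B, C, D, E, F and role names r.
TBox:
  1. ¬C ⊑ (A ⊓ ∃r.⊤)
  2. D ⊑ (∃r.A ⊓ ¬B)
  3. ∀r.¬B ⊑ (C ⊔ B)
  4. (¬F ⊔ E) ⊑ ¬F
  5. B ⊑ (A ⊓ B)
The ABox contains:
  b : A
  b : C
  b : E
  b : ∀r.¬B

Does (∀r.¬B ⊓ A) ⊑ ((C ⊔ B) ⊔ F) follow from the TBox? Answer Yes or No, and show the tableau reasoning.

Yes

1. (∀r.¬B ⊓ A) ⊑ ((C ⊔ B) ⊔ F)  ⇔  ((∀r.¬B ⊓ A) ⊓ ((¬C ⊓ ¬B) ⊓ ¬F)) unsat w.r.t. T
   all branches close; clash {B, ¬B} at x₀
2. Hence (∀r.¬B ⊓ A) ⊑ ((C ⊔ B) ⊔ F): entailed.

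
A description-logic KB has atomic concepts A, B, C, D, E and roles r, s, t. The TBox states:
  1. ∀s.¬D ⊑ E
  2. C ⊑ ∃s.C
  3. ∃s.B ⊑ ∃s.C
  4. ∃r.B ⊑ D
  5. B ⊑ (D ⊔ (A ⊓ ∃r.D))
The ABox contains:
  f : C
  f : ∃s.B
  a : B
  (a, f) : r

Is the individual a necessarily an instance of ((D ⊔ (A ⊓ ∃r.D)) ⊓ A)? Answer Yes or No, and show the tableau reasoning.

No

1. a : ((D ⊔ (A ⊓ ∃r.D)) ⊓ A)?  L(a) = {B} ∪ {((¬D ⊓ (¬A ⊔ ∀r.¬D)) ⊔ ¬A)}
   apply at a: B⊑(D ⊔ (A ⊓ ∃r.D))
   open: L(a) ⊇ {B, D, ¬A, ¬C, ∀r.¬B, …} (+ ∃-successors) — a ∉ ((D ⊔ (A ⊓ ∃r.D)) ⊓ A) possible
2. Hence a : ((D ⊔ (A ⊓ ∃r.D)) ⊓ A): not entailed.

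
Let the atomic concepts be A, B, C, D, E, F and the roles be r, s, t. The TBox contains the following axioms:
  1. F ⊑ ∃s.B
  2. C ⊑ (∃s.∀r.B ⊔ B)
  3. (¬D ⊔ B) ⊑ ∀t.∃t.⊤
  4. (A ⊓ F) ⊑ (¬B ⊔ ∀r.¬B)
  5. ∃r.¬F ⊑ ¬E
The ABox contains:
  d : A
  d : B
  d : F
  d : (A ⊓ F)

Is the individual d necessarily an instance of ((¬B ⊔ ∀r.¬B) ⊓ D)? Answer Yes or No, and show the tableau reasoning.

1. d : ((¬B ⊔ ∀r.¬B) ⊓ D)?  L(d) = {A, B, F, (A ⊓ F)} ∪ {((B ⊓ ∃r.B) ⊔ ¬D)}
   apply at d: F⊑∃s.B; (A ⊓ F)⊑(¬B ⊔ ∀r.¬B)
   open: L(d) ⊇ {A, B, F, ¬C, ¬D, …} (+ ∃-successors) — d ∉ ((¬B ⊔ ∀r.¬B) ⊓ D) possible
2. Hence d : ((¬B ⊔ ∀r.¬B) ⊓ D): not entailed.

No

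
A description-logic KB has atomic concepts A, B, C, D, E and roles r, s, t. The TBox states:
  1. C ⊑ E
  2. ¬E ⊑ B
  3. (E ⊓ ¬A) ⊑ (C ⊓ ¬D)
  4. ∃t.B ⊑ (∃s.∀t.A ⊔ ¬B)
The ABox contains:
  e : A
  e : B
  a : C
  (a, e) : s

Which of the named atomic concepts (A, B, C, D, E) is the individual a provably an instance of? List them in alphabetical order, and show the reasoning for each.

1. a : A?  L(a) = {C} ∪ {¬A}
   apply at a: C⊑E
   open: L(a) ⊇ {C, E, ¬A, ¬D, ∀t.¬B} — a ∉ A possible
2. a : B?  L(a) = {C} ∪ {¬B}
   apply at a: C⊑E
   open: L(a) ⊇ {A, C, E, ¬B, ∀t.¬B} — a ∉ B possible
3. a : C?  L(a) = {C} ∪ {¬C}
   clash {C, ¬C} at a — a ∈ C
4. a : D?  L(a) = {C} ∪ {¬D}
   apply at a: C⊑E
   open: L(a) ⊇ {A, C, E, ¬D, ∀t.¬B} — a ∉ D possible
5. a : E?  L(a) = {C} ∪ {¬E}
   clash {E, ¬E} at a — a ∈ E
6. Entailed for a: {C, E}

{C, E}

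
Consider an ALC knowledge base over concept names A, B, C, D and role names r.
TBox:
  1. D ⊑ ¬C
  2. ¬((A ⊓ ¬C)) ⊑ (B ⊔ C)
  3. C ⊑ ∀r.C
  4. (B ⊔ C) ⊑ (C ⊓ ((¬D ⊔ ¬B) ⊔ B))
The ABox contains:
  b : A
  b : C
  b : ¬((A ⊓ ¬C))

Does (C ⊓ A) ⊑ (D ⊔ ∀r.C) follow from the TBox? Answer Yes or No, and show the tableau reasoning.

1. (C ⊓ A) ⊑ (D ⊔ ∀r.C)  ⇔  ((C ⊓ A) ⊓ (¬D ⊓ ∃r.¬C)) unsat w.r.t. T
   all branches close; clash {C, ¬C} at an ∃-successor
2. Hence (C ⊓ A) ⊑ (D ⊔ ∀r.C): entailed.

Yes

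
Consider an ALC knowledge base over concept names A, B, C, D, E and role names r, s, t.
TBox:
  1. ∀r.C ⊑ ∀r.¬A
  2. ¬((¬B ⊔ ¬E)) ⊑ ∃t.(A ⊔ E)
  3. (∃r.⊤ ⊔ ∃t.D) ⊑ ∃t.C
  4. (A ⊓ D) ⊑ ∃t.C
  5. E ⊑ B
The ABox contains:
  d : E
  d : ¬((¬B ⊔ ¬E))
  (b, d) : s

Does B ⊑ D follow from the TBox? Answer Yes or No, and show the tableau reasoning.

No

1. B ⊑ D  ⇔  (B ⊓ ¬D) unsat w.r.t. T
   open: L(x₀) ⊇ {B, ¬D, ¬E, ∃r.¬C, ∃t.C} (+ ∃-successors)
2. Hence B ⊑ D: not entailed.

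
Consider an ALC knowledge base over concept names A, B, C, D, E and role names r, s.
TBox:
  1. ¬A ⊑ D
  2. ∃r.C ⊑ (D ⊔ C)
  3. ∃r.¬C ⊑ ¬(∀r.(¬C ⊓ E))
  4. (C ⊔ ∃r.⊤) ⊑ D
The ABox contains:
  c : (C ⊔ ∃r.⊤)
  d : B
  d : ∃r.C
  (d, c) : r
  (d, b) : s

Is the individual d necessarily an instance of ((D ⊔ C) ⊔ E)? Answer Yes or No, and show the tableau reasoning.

Yes

1. d : ((D ⊔ C) ⊔ E)?  L(d) = {B, ∃r.C} ∪ {((¬D ⊓ ¬C) ⊓ ¬E)}
   clash {D, ¬D} at d — d ∈ ((D ⊔ C) ⊔ E)
2. Hence d : ((D ⊔ C) ⊔ E): entailed.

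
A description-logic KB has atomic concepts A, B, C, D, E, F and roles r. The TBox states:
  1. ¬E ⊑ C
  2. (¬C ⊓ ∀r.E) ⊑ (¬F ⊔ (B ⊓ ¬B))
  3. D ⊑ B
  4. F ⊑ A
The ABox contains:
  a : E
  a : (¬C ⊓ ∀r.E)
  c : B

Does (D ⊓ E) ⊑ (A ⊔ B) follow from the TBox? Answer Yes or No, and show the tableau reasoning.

Yes

1. (D ⊓ E) ⊑ (A ⊔ B)  ⇔  ((D ⊓ E) ⊓ (¬A ⊓ ¬B)) unsat w.r.t. T
   all branches close; clash {B, ¬B} at x₀
2. Hence (D ⊓ E) ⊑ (A ⊔ B): entailed.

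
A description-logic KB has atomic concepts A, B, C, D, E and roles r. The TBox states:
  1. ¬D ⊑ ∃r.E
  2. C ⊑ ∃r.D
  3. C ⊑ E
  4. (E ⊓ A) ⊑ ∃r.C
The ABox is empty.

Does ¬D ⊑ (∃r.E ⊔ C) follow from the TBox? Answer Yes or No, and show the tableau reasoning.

1. ¬D ⊑ (∃r.E ⊔ C)  ⇔  (¬D ⊓ (∀r.¬E ⊓ ¬C)) unsat w.r.t. T
   all branches close; clash {E, ¬E} at an ∃-successor
2. Hence ¬D ⊑ (∃r.E ⊔ C): entailed.

Yes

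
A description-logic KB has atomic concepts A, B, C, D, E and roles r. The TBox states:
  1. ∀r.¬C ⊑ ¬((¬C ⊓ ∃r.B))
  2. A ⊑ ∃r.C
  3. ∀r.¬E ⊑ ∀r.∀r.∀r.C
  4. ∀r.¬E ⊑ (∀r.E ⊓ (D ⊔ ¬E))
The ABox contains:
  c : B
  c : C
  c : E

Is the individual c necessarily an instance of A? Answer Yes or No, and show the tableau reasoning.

No

1. c : A?  L(c) = {B, C, E} ∪ {¬A}
   open: L(c) ⊇ {B, C, E, ¬A, ∃r.C, …} (+ ∃-successors) — c ∉ A possible
2. Hence c : A: not entailed.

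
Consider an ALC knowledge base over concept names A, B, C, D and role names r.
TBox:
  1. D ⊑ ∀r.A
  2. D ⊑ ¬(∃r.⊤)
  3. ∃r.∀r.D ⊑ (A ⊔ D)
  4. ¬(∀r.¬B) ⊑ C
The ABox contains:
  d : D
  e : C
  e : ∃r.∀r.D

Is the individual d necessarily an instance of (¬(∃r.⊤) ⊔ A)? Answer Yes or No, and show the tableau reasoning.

1. d : (¬(∃r.⊤) ⊔ A)?  L(d) = {D} ∪ {(∃r.⊤ ⊓ ¬A)}
   clash ⊥ at an ∃-successor — d ∈ (¬(∃r.⊤) ⊔ A)
2. Hence d : (¬(∃r.⊤) ⊔ A): entailed.

Yes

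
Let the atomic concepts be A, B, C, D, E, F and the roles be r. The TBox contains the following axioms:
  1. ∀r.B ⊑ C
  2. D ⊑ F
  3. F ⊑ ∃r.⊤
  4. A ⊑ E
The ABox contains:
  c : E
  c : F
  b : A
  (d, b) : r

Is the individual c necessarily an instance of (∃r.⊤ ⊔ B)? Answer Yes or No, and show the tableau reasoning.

Yes

1. c : (∃r.⊤ ⊔ B)?  L(c) = {E, F} ∪ {(∀r.⊥ ⊓ ¬B)}
   clash ⊥ at an ∃-successor — c ∈ (∃r.⊤ ⊔ B)
2. Hence c : (∃r.⊤ ⊔ B): entailed.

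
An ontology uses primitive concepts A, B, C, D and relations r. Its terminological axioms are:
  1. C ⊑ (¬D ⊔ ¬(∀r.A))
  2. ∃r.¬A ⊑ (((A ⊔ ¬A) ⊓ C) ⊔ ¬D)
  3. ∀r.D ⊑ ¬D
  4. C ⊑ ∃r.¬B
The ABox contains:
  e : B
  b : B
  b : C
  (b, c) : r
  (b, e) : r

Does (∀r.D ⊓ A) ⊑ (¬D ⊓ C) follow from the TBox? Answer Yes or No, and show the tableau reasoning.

1. (∀r.D ⊓ A) ⊑ (¬D ⊓ C)  ⇔  ((∀r.D ⊓ A) ⊓ (D ⊔ ¬C)) unsat w.r.t. T
   apply at x₀: ∀r.D⊑¬D
   open: L(x₀) ⊇ {A, ¬C, ¬D, ∀r.A, ∀r.D}
2. Hence (∀r.D ⊓ A) ⊑ (¬D ⊓ C): not entailed.

No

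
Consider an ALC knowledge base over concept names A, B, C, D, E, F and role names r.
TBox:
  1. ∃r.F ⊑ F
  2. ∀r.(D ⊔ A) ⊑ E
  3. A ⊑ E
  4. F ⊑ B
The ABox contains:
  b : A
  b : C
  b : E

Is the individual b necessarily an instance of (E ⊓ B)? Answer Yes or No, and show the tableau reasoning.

1. b : (E ⊓ B)?  L(b) = {A, C, E} ∪ {(¬E ⊔ ¬B)}
   open: L(b) ⊇ {A, C, E, ¬B, ¬F, …} — b ∉ (E ⊓ B) possible
2. Hence b : (E ⊓ B): not entailed.

No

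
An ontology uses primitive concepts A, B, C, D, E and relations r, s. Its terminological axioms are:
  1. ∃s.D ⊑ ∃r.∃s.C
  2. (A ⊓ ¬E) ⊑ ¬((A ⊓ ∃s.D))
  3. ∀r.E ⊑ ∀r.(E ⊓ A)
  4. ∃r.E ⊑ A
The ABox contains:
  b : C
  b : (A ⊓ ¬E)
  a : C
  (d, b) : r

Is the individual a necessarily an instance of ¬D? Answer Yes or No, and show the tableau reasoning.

No

1. a : ¬D?  L(a) = {C} ∪ {D}
   open: L(a) ⊇ {C, D, ¬A, ∀r.¬E, ∀s.¬D, …} (+ ∃-successors) — a ∉ ¬D possible
2. Hence a : ¬D: not entailed.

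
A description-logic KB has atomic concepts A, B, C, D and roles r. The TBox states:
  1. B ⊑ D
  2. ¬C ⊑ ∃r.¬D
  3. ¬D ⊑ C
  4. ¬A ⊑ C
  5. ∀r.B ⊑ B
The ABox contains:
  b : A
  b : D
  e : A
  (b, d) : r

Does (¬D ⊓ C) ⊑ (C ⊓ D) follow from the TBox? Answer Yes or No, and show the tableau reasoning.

1. (¬D ⊓ C) ⊑ (C ⊓ D)  ⇔  ((¬D ⊓ C) ⊓ (¬C ⊔ ¬D)) unsat w.r.t. T
   open: L(x₀) ⊇ {C, ¬B, ¬D, ∃r.¬B} (+ ∃-successors)
2. Hence (¬D ⊓ C) ⊑ (C ⊓ D): not entailed.

No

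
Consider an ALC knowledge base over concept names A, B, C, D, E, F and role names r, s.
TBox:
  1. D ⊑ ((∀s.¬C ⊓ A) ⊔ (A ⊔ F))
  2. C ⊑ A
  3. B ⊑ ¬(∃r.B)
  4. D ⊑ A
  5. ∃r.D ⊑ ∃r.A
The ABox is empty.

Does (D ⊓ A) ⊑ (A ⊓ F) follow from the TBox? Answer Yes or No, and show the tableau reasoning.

No

1. (D ⊓ A) ⊑ (A ⊓ F)  ⇔  ((D ⊓ A) ⊓ (¬A ⊔ ¬F)) unsat w.r.t. T
   apply at x₀: D⊑((∀s.¬C ⊓ A) ⊔ (A ⊔ F))
   open: L(x₀) ⊇ {A, D, ¬B, ¬F, ∀r.¬D, …}
2. Hence (D ⊓ A) ⊑ (A ⊓ F): not entailed.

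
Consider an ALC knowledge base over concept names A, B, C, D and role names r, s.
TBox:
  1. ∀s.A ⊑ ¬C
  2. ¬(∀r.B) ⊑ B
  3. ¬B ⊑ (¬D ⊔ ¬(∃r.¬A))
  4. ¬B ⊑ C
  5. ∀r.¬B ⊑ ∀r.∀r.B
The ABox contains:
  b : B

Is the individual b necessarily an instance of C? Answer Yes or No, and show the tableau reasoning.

1. b : C?  L(b) = {B} ∪ {¬C}
   open: L(b) ⊇ {B, ¬C, ∃r.B} (+ ∃-successors) — b ∉ C possible
2. Hence b : C: not entailed.

No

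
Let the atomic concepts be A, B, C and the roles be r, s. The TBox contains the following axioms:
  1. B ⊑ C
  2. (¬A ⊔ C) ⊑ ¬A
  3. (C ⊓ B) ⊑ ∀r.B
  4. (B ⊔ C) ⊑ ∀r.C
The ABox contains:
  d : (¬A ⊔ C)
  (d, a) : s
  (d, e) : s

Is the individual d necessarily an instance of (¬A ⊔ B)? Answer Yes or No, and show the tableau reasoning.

Yes

1. d : (¬A ⊔ B)?  L(d) = {(¬A ⊔ C)} ∪ {(A ⊓ ¬B)}
   clash {A, ¬A} at d — d ∈ (¬A ⊔ B)
2. Hence d : (¬A ⊔ B): entailed.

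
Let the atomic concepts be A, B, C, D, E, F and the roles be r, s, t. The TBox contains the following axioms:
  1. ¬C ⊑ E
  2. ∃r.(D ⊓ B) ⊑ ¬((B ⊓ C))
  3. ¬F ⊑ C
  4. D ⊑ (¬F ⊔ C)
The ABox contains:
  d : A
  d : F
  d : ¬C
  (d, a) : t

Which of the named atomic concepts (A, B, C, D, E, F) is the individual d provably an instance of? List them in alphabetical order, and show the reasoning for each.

{A, E, F}

1. d : A?  L(d) = {A, F, ¬C} ∪ {¬A}
   clash {A, ¬A} at d — d ∈ A
2. d : B?  L(d) = {A, F, ¬C} ∪ {¬B}
   apply at d: ¬C⊑E
   open: L(d) ⊇ {A, E, F, ¬B, ¬C, …} — d ∉ B possible
3. d : C?  L(d) = {A, F, ¬C} ∪ {¬C}
   apply at d: ¬C⊑E
   open: L(d) ⊇ {A, E, F, ¬C, ¬D, …} — d ∉ C possible
4. d : D?  L(d) = {A, F, ¬C} ∪ {¬D}
   apply at d: ¬C⊑E
   open: L(d) ⊇ {A, E, F, ¬C, ¬D, …} — d ∉ D possible
5. d : E?  L(d) = {A, F, ¬C} ∪ {¬E}
   clash {E, ¬E} at d — d ∈ E
6. d : F?  L(d) = {A, F, ¬C} ∪ {¬F}
   clash {F, ¬F} at d — d ∈ F
7. Entailed for d: {A, E, F}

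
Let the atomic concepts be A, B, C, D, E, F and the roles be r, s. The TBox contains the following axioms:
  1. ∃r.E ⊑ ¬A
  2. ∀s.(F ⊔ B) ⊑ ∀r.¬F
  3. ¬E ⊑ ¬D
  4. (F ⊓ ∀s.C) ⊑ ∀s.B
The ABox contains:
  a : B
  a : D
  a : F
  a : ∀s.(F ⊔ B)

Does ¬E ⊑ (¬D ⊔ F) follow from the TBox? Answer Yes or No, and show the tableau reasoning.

1. ¬E ⊑ (¬D ⊔ F)  ⇔  (¬E ⊓ (D ⊓ ¬F)) unsat w.r.t. T
   all branches close; clash {D, ¬D} at x₀
2. Hence ¬E ⊑ (¬D ⊔ F): entailed.

Yes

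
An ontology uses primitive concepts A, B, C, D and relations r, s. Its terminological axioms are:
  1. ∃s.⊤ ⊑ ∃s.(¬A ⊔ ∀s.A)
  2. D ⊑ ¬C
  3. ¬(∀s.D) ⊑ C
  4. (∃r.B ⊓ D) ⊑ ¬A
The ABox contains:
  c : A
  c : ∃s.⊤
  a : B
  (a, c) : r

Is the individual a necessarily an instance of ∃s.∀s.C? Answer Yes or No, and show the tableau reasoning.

No

1. a : ∃s.∀s.C?  L(a) = {B} ∪ {∀s.∃s.¬C}
   open: L(a) ⊇ {B, ¬D, ∀s.D, ∀s.∃s.¬C, ∀s.⊥} — a ∉ ∃s.∀s.C possible
2. Hence a : ∃s.∀s.C: not entailed.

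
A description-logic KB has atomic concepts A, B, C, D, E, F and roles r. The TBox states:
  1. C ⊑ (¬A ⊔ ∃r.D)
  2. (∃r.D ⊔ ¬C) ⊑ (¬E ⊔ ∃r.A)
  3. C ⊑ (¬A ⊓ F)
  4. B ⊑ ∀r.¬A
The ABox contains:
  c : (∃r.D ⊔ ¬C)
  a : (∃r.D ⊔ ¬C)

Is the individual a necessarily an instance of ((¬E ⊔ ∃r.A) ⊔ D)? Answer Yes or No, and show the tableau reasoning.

1. a : ((¬E ⊔ ∃r.A) ⊔ D)?  L(a) = {(∃r.D ⊔ ¬C)} ∪ {((E ⊓ ∀r.¬A) ⊓ ¬D)}
   clash {A, ¬A} at an ∃-successor — a ∈ ((¬E ⊔ ∃r.A) ⊔ D)
2. Hence a : ((¬E ⊔ ∃r.A) ⊔ D): entailed.

Yes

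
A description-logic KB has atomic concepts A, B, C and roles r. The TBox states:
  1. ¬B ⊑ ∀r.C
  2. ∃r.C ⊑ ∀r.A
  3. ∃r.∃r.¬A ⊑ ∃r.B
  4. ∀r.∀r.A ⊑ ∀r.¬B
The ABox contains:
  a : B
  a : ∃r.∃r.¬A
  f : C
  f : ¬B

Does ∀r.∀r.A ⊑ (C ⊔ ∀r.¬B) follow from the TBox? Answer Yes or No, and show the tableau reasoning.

1. ∀r.∀r.A ⊑ (C ⊔ ∀r.¬B)  ⇔  (∀r.∀r.A ⊓ (¬C ⊓ ∃r.B)) unsat w.r.t. T
   all branches close; clash {B, ¬B} at an ∃-successor
2. Hence ∀r.∀r.A ⊑ (C ⊔ ∀r.¬B): entailed.

Yes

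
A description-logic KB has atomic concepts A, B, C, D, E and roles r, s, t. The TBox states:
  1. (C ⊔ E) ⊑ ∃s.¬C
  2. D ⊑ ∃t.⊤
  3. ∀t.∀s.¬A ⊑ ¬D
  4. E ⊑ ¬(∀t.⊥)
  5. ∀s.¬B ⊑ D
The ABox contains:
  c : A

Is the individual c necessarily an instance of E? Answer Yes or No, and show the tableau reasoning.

1. c : E?  L(c) = {A} ∪ {¬E}
   open: L(c) ⊇ {A, ¬C, ¬D, ¬E, ∃s.B} (+ ∃-successors) — c ∉ E possible
2. Hence c : E: not entailed.

No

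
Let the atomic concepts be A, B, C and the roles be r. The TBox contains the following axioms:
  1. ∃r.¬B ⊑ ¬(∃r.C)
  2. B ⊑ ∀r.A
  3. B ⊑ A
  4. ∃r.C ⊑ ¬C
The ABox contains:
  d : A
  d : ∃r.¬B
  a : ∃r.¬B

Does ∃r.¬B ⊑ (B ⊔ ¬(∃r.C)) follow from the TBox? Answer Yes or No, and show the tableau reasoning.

Yes

1. ∃r.¬B ⊑ (B ⊔ ¬(∃r.C))  ⇔  (∃r.¬B ⊓ (¬B ⊓ ∃r.C)) unsat w.r.t. T
   all branches close; clash {C, ¬C} at an ∃-successor
2. Hence ∃r.¬B ⊑ (B ⊔ ¬(∃r.C)): entailed.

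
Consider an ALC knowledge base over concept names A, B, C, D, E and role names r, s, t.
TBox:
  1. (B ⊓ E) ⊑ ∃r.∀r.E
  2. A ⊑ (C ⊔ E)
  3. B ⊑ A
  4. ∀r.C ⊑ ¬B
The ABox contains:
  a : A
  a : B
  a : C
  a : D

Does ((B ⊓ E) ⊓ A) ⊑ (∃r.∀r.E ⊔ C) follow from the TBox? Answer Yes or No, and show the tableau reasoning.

1. ((B ⊓ E) ⊓ A) ⊑ (∃r.∀r.E ⊔ C)  ⇔  (((B ⊓ E) ⊓ A) ⊓ (∀r.∃r.¬E ⊓ ¬C)) unsat w.r.t. T
   all branches close; clash {B, ¬B} at x₀
2. Hence ((B ⊓ E) ⊓ A) ⊑ (∃r.∀r.E ⊔ C): entailed.

Yes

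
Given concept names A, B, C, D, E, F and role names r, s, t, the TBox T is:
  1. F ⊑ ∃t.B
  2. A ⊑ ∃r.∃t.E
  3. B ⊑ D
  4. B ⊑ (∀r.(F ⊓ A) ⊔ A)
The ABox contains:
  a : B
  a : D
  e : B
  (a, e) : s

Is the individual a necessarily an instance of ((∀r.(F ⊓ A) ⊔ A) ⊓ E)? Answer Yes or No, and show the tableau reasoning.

1. a : ((∀r.(F ⊓ A) ⊔ A) ⊓ E)?  L(a) = {B, D} ∪ {((∃r.(¬F ⊔ ¬A) ⊓ ¬A) ⊔ ¬E)}
   apply at a: B⊑(∀r.(F ⊓ A) ⊔ A)
   open: L(a) ⊇ {B, D, ¬A, ¬E, ¬F, …} — a ∉ ((∀r.(F ⊓ A) ⊔ A) ⊓ E) possible
2. Hence a : ((∀r.(F ⊓ A) ⊔ A) ⊓ E): not entailed.

No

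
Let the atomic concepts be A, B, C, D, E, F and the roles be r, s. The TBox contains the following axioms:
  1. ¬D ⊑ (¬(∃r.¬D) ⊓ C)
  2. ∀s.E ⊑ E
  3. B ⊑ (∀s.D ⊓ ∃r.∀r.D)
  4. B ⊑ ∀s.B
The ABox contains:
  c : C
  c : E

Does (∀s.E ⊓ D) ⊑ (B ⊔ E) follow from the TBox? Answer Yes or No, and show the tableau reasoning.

1. (∀s.E ⊓ D) ⊑ (B ⊔ E)  ⇔  ((∀s.E ⊓ D) ⊓ (¬B ⊓ ¬E)) unsat w.r.t. T
   all branches close; clash {E, ¬E} at x₀
2. Hence (∀s.E ⊓ D) ⊑ (B ⊔ E): entailed.

Yes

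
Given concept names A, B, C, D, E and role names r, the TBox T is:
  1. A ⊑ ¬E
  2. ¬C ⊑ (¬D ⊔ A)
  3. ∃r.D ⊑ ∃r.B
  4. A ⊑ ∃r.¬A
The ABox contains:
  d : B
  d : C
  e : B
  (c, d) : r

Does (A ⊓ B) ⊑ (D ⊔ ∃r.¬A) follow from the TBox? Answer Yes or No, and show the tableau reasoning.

Yes

1. (A ⊓ B) ⊑ (D ⊔ ∃r.¬A)  ⇔  ((A ⊓ B) ⊓ (¬D ⊓ ∀r.A)) unsat w.r.t. T
   all branches close; clash {A, ¬A} at an ∃-successor
2. Hence (A ⊓ B) ⊑ (D ⊔ ∃r.¬A): entailed.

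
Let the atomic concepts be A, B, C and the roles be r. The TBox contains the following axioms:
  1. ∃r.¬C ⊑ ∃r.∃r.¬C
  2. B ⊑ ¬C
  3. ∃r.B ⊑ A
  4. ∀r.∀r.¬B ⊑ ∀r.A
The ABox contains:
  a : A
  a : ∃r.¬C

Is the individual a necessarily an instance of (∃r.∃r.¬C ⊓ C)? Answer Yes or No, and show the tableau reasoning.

No

1. a : (∃r.∃r.¬C ⊓ C)?  L(a) = {A, ∃r.¬C} ∪ {(∀r.∀r.C ⊔ ¬C)}
   apply at a: ∃r.¬C⊑∃r.∃r.¬C
   open: L(a) ⊇ {A, ¬B, ¬C, ∃r.¬C, ∃r.∃r.B, …} (+ ∃-successors) — a ∉ (∃r.∃r.¬C ⊓ C) possible
2. Hence a : (∃r.∃r.¬C ⊓ C): not entailed.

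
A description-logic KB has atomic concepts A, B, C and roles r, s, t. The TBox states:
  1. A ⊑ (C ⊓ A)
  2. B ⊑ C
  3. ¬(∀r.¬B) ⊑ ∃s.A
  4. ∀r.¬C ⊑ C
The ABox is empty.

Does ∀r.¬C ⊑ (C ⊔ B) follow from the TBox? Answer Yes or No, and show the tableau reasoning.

Yes

1. ∀r.¬C ⊑ (C ⊔ B)  ⇔  (∀r.¬C ⊓ (¬C ⊓ ¬B)) unsat w.r.t. T
   all branches close; clash {C, ¬C} at x₀
2. Hence ∀r.¬C ⊑ (C ⊔ B): entailed.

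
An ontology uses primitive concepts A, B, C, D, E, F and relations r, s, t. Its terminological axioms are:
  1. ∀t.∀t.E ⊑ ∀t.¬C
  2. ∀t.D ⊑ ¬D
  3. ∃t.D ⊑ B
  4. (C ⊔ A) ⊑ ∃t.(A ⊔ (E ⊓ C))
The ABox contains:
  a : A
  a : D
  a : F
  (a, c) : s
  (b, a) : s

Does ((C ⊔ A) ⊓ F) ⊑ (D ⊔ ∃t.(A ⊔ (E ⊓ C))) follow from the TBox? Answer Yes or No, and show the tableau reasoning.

Yes

1. ((C ⊔ A) ⊓ F) ⊑ (D ⊔ ∃t.(A ⊔ (E ⊓ C)))  ⇔  (((C ⊔ A) ⊓ F) ⊓ (¬D ⊓ ∀t.(¬A ⊓ (¬E ⊔ ¬C)))) unsat w.r.t. T
   all branches close; clash {C, ¬C} at an ∃-successor
2. Hence ((C ⊔ A) ⊓ F) ⊑ (D ⊔ ∃t.(A ⊔ (E ⊓ C))): entailed.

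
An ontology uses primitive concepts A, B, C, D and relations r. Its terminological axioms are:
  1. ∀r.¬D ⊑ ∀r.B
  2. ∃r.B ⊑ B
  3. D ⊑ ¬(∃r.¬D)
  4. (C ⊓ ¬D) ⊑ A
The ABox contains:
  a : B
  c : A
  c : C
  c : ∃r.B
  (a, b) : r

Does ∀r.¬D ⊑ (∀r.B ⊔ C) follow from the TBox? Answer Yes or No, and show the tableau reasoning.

1. ∀r.¬D ⊑ (∀r.B ⊔ C)  ⇔  (∀r.¬D ⊓ (∃r.¬B ⊓ ¬C)) unsat w.r.t. T
   all branches close; clash {B, ¬B} at an ∃-successor
2. Hence ∀r.¬D ⊑ (∀r.B ⊔ C): entailed.

Yes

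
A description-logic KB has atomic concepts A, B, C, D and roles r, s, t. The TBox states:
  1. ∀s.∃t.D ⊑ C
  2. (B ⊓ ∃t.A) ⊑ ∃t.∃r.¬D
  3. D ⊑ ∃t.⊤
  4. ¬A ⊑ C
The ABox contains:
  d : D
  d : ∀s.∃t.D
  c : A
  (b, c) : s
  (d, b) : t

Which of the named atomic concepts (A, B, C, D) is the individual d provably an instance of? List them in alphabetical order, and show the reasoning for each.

1. d : A?  L(d) = {D, ∀s.∃t.D} ∪ {¬A}
   apply at d: ∀s.∃t.D⊑C; D⊑∃t.⊤; ¬A⊑C
   open: L(d) ⊇ {C, D, ¬A, ¬B, ∀s.∃t.D, …} (+ ∃-successors) — d ∉ A possible
2. d : B?  L(d) = {D, ∀s.∃t.D} ∪ {¬B}
   apply at d: ∀s.∃t.D⊑C; D⊑∃t.⊤
   open: L(d) ⊇ {A, C, D, ¬B, ∀s.∃t.D, …} (+ ∃-successors) — d ∉ B possible
3. d : C?  L(d) = {D, ∀s.∃t.D} ∪ {¬C}
   clash {C, ¬C} at d — d ∈ C
4. d : D?  L(d) = {D, ∀s.∃t.D} ∪ {¬D}
   clash {D, ¬D} at d — d ∈ D
5. Entailed for d: {C, D}

{C, D}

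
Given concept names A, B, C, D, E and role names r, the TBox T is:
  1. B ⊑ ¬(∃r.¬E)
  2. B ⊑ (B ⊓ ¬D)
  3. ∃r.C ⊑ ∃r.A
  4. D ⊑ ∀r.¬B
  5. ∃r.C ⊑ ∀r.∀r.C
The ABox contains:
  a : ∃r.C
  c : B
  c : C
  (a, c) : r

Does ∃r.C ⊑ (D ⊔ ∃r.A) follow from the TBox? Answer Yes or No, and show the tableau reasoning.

1. ∃r.C ⊑ (D ⊔ ∃r.A)  ⇔  (∃r.C ⊓ (¬D ⊓ ∀r.¬A)) unsat w.r.t. T
   all branches close; clash {A, ¬A} at an ∃-successor
2. Hence ∃r.C ⊑ (D ⊔ ∃r.A): entailed.

Yes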